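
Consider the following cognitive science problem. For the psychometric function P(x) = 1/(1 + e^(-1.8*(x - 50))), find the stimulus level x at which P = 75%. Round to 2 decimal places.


At P = 0.75: 0.75 = 1/(1 + e^(-k*(x-x0)))
Solving: e^(-k*(x-x0)) = 1/3
x = x0 + ln(3)/k
ln(3) = 1.0986
x = 50 + 1.0986/1.8
= 50 + 0.6103
= 50.61


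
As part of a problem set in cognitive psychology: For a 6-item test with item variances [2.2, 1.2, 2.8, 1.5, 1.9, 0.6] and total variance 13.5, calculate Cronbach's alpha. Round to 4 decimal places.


alpha = (k/(k-1)) * (1 - sum(s_i^2)/s_total^2)
sum(item variances) = 10.2
k/(k-1) = 6/5 = 1.2
1 - 10.2/13.5 = 1 - 0.755556 = 0.244444
alpha = 1.2 * 0.244444
= 0.2933


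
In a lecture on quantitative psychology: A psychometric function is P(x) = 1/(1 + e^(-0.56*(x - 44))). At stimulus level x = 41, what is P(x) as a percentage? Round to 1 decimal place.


P(x) = 1/(1 + e^(-0.56*(41 - 44)))
Exponent = -0.56 * -3 = 1.68
e^(1.68) = 5.365556
P = 1/(1 + 5.365556) = 0.157095
Percentage = 15.7


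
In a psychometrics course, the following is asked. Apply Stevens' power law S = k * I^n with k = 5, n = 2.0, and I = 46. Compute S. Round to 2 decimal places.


S = 5 * 46^2.0
46^2.0 = 2116.0
S = 5 * 2116.0
= 10580.00


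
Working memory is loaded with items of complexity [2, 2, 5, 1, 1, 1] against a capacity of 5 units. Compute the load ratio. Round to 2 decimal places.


Total complexity = 2 + 2 + 5 + 1 + 1 + 1 = 12
Load = total / capacity = 12 / 5
= 2.40


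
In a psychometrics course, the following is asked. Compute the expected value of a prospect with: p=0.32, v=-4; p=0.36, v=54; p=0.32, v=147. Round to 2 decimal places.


EU = sum(p_i * v_i)
0.32 * -4 = -1.28
0.36 * 54 = 19.44
0.32 * 147 = 47.04
EU = -1.28 + 19.44 + 47.04
= 65.20


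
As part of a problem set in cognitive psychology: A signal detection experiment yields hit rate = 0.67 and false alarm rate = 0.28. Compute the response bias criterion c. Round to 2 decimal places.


c = -0.5 * (z(HR) + z(FAR))
z(0.67) = 0.4399
z(0.28) = -0.5828
c = -0.5 * (0.4399 + -0.5828)
= -0.5 * -0.1429
= 0.07


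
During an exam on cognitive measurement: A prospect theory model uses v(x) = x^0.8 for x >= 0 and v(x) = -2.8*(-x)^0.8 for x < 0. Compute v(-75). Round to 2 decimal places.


Since x = -75 < 0, use v(x) = -lambda*(-x)^alpha
(-x) = 75
75^0.8 = 31.6263
v(-75) = -2.8 * 31.6263
= -88.55


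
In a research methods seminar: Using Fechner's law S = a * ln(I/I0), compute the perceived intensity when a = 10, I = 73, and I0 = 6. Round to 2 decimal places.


S = 10 * ln(73/6)
I/I0 = 12.166667
ln(12.166667) = 2.4987
S = 10 * 2.4987
= 24.99


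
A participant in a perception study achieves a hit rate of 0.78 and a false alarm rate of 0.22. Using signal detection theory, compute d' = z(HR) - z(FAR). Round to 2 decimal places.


d' = z(HR) - z(FAR)
z(0.78) = 0.7722
z(0.22) = -0.7722
d' = 0.7722 - -0.7722
= 1.54


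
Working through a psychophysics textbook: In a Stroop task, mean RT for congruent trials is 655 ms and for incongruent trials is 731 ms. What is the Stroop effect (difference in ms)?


Stroop effect = RT(incongruent) - RT(congruent)
= 731 - 655
= 76 ms


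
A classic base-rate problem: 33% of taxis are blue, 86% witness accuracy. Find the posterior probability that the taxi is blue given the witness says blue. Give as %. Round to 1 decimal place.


P(blue | says blue) = P(says blue | blue)*P(blue) / [P(says blue | blue)*P(blue) + P(says blue | not blue)*P(not blue)]
Numerator = 0.86 * 0.33 = 0.2838
False identification = 0.14 * 0.67 = 0.0938
P = 0.2838 / (0.2838 + 0.0938)
= 0.2838 / 0.3776
As percentage = 75.2


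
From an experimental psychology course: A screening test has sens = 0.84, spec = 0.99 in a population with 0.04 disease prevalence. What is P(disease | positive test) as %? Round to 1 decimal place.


PPV = (sens * prev) / (sens * prev + (1-spec) * (1-prev))
Numerator = 0.84 * 0.04 = 0.0336
P(positive and no disease) = (1 - spec) * (1 - prev) = (1 - 0.99) * (1 - 0.04) = 0.0096
Denominator = 0.0336 + 0.0096 = 0.0432
PPV = 0.0336 / 0.0432 = 0.777778
As percentage = 77.8


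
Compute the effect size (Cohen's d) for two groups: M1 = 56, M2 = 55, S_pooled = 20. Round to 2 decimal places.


Cohen's d = (M1 - M2) / S_pooled
= (56 - 55) / 20
= 1 / 20
= 0.05


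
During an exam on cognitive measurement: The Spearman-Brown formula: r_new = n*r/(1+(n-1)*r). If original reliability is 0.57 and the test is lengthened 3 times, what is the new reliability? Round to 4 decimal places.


r_new = n*r / (1 + (n-1)*r)
Numerator = 3 * 0.57 = 1.71
Denominator = 1 + 2 * 0.57 = 2.14
r_new = 1.71 / 2.14
= 0.7991


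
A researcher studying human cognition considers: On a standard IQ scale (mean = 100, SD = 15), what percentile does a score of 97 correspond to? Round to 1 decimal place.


z = (IQ - mean) / SD
z = (97 - 100) / 15 = -0.2
Percentile = Phi(-0.2) * 100
Phi(-0.2) = 0.42074
= 42.1


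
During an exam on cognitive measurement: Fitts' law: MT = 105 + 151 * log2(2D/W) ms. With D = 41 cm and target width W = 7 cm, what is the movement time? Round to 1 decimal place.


MT = 105 + 151 * log2(2*41/7)
2D/W = 11.714286
log2(11.714286) = 3.5502
MT = 105 + 151 * 3.5502
= 641.1 ms


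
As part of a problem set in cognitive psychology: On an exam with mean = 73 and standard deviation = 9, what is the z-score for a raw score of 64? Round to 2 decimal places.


z = (X - mu) / sigma
= (64 - 73) / 9
= -9 / 9
= -1.00


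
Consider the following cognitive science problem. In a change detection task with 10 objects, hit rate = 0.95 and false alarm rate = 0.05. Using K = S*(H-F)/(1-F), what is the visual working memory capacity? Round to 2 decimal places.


K = S * (H - F) / (1 - F)
H - F = 0.9
1 - F = 0.95
K = 10 * 0.9 / 0.95
= 9.47


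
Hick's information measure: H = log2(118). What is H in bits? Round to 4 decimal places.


H = log2(n)
H = log2(118)
= 6.8826


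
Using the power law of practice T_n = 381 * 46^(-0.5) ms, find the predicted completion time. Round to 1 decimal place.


T_n = 381 * 46^(-0.5)
46^(-0.5) = 0.147442
T_n = 381 * 0.147442
= 56.2 ms


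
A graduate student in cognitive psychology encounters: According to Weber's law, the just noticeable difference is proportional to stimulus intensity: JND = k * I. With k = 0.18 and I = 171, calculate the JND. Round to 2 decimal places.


JND = k * I
JND = 0.18 * 171
= 30.78


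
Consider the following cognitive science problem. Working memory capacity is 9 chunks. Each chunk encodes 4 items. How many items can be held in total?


Total items = chunks * items_per_chunk
= 9 * 4
= 36


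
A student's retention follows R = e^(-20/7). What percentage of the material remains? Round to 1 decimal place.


R = e^(-t/S)
-t/S = -20/7 = -2.857143
R = e^(-2.857143) = 0.057433
Percentage = 0.057433 * 100
= 5.7


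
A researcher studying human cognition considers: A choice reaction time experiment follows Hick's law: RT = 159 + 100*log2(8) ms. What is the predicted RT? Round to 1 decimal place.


RT = 159 + 100 * log2(8)
log2(8) = 3.0
RT = 159 + 100 * 3.0
= 159 + 300.0
= 459.0 ms


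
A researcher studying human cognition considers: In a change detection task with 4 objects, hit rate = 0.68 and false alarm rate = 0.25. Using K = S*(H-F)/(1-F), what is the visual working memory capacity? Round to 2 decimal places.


K = S * (H - F) / (1 - F)
H - F = 0.43
1 - F = 0.75
K = 4 * 0.43 / 0.75
= 2.29


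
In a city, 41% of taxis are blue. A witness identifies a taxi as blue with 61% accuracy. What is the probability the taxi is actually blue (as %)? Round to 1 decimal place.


P(blue | says blue) = P(says blue | blue)*P(blue) / [P(says blue | blue)*P(blue) + P(says blue | not blue)*P(not blue)]
Numerator = 0.61 * 0.41 = 0.2501
False identification = 0.39 * 0.59 = 0.2301
P = 0.2501 / (0.2501 + 0.2301)
= 0.2501 / 0.4802
As percentage = 52.1


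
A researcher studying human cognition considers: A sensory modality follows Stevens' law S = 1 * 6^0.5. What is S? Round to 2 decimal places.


S = 1 * 6^0.5
6^0.5 = 2.4495
S = 1 * 2.4495
= 2.45


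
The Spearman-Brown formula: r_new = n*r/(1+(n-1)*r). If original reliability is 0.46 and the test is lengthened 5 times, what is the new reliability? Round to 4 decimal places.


r_new = n*r / (1 + (n-1)*r)
Numerator = 5 * 0.46 = 2.3
Denominator = 1 + 4 * 0.46 = 2.84
r_new = 2.3 / 2.84
= 0.8099


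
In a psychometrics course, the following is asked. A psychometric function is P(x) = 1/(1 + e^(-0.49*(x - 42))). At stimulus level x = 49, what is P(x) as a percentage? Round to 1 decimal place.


P(x) = 1/(1 + e^(-0.49*(49 - 42)))
Exponent = -0.49 * 7 = -3.43
e^(-3.43) = 0.032387
P = 1/(1 + 0.032387) = 0.968629
Percentage = 96.9


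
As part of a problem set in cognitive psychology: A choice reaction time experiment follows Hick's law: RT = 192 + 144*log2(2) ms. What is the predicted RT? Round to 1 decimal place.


RT = 192 + 144 * log2(2)
log2(2) = 1.0
RT = 192 + 144 * 1.0
= 192 + 144.0
= 336.0 ms


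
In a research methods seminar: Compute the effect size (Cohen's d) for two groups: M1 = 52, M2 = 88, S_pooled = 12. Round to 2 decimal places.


Cohen's d = (M1 - M2) / S_pooled
= (52 - 88) / 12
= -36 / 12
= -3.00


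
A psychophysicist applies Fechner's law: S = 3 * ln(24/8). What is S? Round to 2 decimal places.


S = 3 * ln(24/8)
I/I0 = 3.0
ln(3.0) = 1.0986
S = 3 * 1.0986
= 3.30


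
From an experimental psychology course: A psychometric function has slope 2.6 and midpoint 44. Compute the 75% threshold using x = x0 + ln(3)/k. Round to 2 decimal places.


At P = 0.75: 0.75 = 1/(1 + e^(-k*(x-x0)))
Solving: e^(-k*(x-x0)) = 1/3
x = x0 + ln(3)/k
ln(3) = 1.0986
x = 44 + 1.0986/2.6
= 44 + 0.4225
= 44.42


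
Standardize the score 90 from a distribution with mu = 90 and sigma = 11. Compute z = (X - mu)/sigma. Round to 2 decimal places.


z = (X - mu) / sigma
= (90 - 90) / 11
= 0 / 11
= 0.00


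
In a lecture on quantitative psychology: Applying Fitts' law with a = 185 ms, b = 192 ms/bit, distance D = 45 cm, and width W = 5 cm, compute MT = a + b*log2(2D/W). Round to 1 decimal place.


MT = 185 + 192 * log2(2*45/5)
2D/W = 18.0
log2(18.0) = 4.1699
MT = 185 + 192 * 4.1699
= 985.6 ms


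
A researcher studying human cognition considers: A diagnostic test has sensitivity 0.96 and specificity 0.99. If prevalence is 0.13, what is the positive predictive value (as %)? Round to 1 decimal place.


PPV = (sens * prev) / (sens * prev + (1-spec) * (1-prev))
Numerator = 0.96 * 0.13 = 0.1248
P(positive and no disease) = (1 - spec) * (1 - prev) = (1 - 0.99) * (1 - 0.13) = 0.0087
Denominator = 0.1248 + 0.0087 = 0.1335
PPV = 0.1248 / 0.1335 = 0.934831
As percentage = 93.5


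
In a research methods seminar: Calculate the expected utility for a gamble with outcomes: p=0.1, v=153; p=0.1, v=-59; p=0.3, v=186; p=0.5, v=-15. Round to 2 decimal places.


EU = sum(p_i * v_i)
0.1 * 153 = 15.3
0.1 * -59 = -5.9
0.3 * 186 = 55.8
0.5 * -15 = -7.5
EU = 15.3 + -5.9 + 55.8 + -7.5
= 57.70


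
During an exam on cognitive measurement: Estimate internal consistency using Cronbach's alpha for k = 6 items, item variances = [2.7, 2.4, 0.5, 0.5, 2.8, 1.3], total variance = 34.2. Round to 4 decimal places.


alpha = (k/(k-1)) * (1 - sum(s_i^2)/s_total^2)
sum(item variances) = 10.2
k/(k-1) = 6/5 = 1.2
1 - 10.2/34.2 = 1 - 0.298246 = 0.701754
alpha = 1.2 * 0.701754
= 0.8421


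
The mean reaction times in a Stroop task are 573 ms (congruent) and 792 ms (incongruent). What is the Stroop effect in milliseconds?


Stroop effect = RT(incongruent) - RT(congruent)
= 792 - 573
= 219 ms


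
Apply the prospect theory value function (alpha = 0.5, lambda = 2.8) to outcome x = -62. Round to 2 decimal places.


Since x = -62 < 0, use v(x) = -lambda*(-x)^alpha
(-x) = 62
62^0.5 = 7.874
v(-62) = -2.8 * 7.874
= -22.05


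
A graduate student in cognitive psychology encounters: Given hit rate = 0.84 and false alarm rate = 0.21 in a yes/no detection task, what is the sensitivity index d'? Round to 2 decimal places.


d' = z(HR) - z(FAR)
z(0.84) = 0.9945
z(0.21) = -0.8064
d' = 0.9945 - -0.8064
= 1.80


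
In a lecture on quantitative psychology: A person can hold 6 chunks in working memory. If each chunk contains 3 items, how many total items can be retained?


Total items = chunks * items_per_chunk
= 6 * 3
= 18


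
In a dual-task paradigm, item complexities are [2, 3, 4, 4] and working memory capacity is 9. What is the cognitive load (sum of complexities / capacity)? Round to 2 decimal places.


Total complexity = 2 + 3 + 4 + 4 = 13
Load = total / capacity = 13 / 9
= 1.44


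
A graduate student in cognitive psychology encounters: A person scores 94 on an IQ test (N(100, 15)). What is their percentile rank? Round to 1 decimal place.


z = (IQ - mean) / SD
z = (94 - 100) / 15 = -0.4
Percentile = Phi(-0.4) * 100
Phi(-0.4) = 0.344578
= 34.5


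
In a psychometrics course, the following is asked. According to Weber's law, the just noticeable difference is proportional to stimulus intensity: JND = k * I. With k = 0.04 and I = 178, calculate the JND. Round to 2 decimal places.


JND = k * I
JND = 0.04 * 178
= 7.12


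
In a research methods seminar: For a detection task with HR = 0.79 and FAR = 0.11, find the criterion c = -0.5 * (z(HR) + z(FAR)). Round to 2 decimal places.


c = -0.5 * (z(HR) + z(FAR))
z(0.79) = 0.8064
z(0.11) = -1.2265
c = -0.5 * (0.8064 + -1.2265)
= -0.5 * -0.4201
= 0.21


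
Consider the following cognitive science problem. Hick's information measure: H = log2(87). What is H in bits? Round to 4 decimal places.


H = log2(n)
H = log2(87)
= 6.4429


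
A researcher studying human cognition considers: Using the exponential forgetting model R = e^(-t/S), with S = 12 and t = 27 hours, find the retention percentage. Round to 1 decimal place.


R = e^(-t/S)
-t/S = -27/12 = -2.25
R = e^(-2.25) = 0.105399
Percentage = 0.105399 * 100
= 10.5


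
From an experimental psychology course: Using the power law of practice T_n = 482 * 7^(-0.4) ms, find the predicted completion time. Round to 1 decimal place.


T_n = 482 * 7^(-0.4)
7^(-0.4) = 0.459157
T_n = 482 * 0.459157
= 221.3 ms


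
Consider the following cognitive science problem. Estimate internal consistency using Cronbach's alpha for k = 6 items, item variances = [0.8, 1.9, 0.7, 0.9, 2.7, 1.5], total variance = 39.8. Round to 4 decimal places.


alpha = (k/(k-1)) * (1 - sum(s_i^2)/s_total^2)
sum(item variances) = 8.5
k/(k-1) = 6/5 = 1.2
1 - 8.5/39.8 = 1 - 0.213568 = 0.786432
alpha = 1.2 * 0.786432
= 0.9437


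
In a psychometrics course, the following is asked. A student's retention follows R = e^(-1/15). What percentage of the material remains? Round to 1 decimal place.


R = e^(-t/S)
-t/S = -1/15 = -0.066667
R = e^(-0.066667) = 0.935507
Percentage = 0.935507 * 100
= 93.6


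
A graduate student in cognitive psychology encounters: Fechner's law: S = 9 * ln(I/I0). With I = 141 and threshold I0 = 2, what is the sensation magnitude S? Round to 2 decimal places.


S = 9 * ln(141/2)
I/I0 = 70.5
ln(70.5) = 4.2556
S = 9 * 4.2556
= 38.30


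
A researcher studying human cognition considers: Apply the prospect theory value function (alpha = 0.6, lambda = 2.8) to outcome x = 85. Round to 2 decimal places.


Since x = 85 >= 0, use v(x) = x^0.6
85^0.6 = 14.3764
v(85) = 14.38


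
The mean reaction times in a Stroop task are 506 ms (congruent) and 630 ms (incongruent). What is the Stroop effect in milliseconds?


Stroop effect = RT(incongruent) - RT(congruent)
= 630 - 506
= 124 ms


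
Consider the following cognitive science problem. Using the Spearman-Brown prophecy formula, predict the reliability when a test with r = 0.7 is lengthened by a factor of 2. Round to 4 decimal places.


r_new = n*r / (1 + (n-1)*r)
Numerator = 2 * 0.7 = 1.4
Denominator = 1 + 1 * 0.7 = 1.7
r_new = 1.4 / 1.7
= 0.8235


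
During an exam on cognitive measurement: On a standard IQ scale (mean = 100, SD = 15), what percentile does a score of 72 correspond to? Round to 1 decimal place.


z = (IQ - mean) / SD
z = (72 - 100) / 15 = -1.8667
Percentile = Phi(-1.8667) * 100
Phi(-1.8667) = 0.030972
= 3.1


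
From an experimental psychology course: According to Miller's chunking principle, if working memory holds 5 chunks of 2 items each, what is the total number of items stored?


Total items = chunks * items_per_chunk
= 5 * 2
= 10


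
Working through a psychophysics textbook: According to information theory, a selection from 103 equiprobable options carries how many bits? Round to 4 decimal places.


H = log2(n)
H = log2(103)
= 6.6865


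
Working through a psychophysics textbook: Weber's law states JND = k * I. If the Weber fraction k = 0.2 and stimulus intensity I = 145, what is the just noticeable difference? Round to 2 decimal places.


JND = k * I
JND = 0.2 * 145
= 29.00


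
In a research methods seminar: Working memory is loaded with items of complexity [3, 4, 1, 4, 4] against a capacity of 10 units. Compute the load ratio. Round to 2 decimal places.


Total complexity = 3 + 4 + 1 + 4 + 4 = 16
Load = total / capacity = 16 / 10
= 1.60


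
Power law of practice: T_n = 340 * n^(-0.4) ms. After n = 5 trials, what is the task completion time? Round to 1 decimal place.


T_n = 340 * 5^(-0.4)
5^(-0.4) = 0.525306
T_n = 340 * 0.525306
= 178.6 ms


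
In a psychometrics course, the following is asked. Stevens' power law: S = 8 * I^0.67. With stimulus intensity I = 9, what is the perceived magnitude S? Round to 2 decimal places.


S = 8 * 9^0.67
9^0.67 = 4.3586
S = 8 * 4.3586
= 34.87


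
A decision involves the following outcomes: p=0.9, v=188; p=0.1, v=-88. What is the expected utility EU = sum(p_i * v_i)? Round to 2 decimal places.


EU = sum(p_i * v_i)
0.9 * 188 = 169.2
0.1 * -88 = -8.8
EU = 169.2 + -8.8
= 160.40


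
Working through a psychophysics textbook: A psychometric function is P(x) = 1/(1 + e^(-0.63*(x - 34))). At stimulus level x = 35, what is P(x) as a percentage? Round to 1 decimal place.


P(x) = 1/(1 + e^(-0.63*(35 - 34)))
Exponent = -0.63 * 1 = -0.63
e^(-0.63) = 0.532592
P = 1/(1 + 0.532592) = 0.652489
Percentage = 65.2


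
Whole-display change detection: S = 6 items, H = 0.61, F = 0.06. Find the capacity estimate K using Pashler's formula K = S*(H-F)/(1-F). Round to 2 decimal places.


K = S * (H - F) / (1 - F)
H - F = 0.55
1 - F = 0.94
K = 6 * 0.55 / 0.94
= 3.51


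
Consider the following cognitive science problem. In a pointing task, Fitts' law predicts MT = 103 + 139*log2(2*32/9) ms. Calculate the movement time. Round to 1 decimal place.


MT = 103 + 139 * log2(2*32/9)
2D/W = 7.111111
log2(7.111111) = 2.8301
MT = 103 + 139 * 2.8301
= 496.4 ms


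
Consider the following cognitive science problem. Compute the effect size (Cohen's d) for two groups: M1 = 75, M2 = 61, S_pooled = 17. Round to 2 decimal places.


Cohen's d = (M1 - M2) / S_pooled
= (75 - 61) / 17
= 14 / 17
= 0.82


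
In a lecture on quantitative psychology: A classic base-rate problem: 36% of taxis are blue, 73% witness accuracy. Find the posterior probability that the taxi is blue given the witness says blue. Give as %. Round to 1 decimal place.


P(blue | says blue) = P(says blue | blue)*P(blue) / [P(says blue | blue)*P(blue) + P(says blue | not blue)*P(not blue)]
Numerator = 0.73 * 0.36 = 0.2628
False identification = 0.27 * 0.64 = 0.1728
P = 0.2628 / (0.2628 + 0.1728)
= 0.2628 / 0.4356
As percentage = 60.3


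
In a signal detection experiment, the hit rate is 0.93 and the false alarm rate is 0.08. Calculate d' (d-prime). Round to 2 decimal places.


d' = z(HR) - z(FAR)
z(0.93) = 1.4758
z(0.08) = -1.4051
d' = 1.4758 - -1.4051
= 2.88


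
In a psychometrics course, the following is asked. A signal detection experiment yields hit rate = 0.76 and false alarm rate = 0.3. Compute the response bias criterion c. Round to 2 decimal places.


c = -0.5 * (z(HR) + z(FAR))
z(0.76) = 0.7063
z(0.3) = -0.5244
c = -0.5 * (0.7063 + -0.5244)
= -0.5 * 0.1819
= -0.09


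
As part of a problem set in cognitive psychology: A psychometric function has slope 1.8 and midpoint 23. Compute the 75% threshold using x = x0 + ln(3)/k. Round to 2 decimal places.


At P = 0.75: 0.75 = 1/(1 + e^(-k*(x-x0)))
Solving: e^(-k*(x-x0)) = 1/3
x = x0 + ln(3)/k
ln(3) = 1.0986
x = 23 + 1.0986/1.8
= 23 + 0.6103
= 23.61


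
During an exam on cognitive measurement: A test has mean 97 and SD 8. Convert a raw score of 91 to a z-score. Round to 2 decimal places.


z = (X - mu) / sigma
= (91 - 97) / 8
= -6 / 8
= -0.75


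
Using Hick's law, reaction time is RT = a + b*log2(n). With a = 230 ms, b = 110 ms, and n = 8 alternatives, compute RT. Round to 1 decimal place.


RT = 230 + 110 * log2(8)
log2(8) = 3.0
RT = 230 + 110 * 3.0
= 230 + 330.0
= 560.0 ms


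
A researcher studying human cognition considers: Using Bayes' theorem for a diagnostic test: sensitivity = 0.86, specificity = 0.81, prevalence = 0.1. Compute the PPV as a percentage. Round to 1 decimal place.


PPV = (sens * prev) / (sens * prev + (1-spec) * (1-prev))
Numerator = 0.86 * 0.1 = 0.086
P(positive and no disease) = (1 - spec) * (1 - prev) = (1 - 0.81) * (1 - 0.1) = 0.171
Denominator = 0.086 + 0.171 = 0.257
PPV = 0.086 / 0.257 = 0.33463
As percentage = 33.5


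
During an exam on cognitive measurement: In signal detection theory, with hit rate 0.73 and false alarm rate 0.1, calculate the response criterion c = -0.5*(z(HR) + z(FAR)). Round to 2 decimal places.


c = -0.5 * (z(HR) + z(FAR))
z(0.73) = 0.6128
z(0.1) = -1.2816
c = -0.5 * (0.6128 + -1.2816)
= -0.5 * -0.6688
= 0.33


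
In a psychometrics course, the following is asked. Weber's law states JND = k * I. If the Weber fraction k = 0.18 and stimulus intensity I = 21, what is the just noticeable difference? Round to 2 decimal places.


JND = k * I
JND = 0.18 * 21
= 3.78


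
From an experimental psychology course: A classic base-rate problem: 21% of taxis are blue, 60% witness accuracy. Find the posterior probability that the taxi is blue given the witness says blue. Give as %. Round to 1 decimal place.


P(blue | says blue) = P(says blue | blue)*P(blue) / [P(says blue | blue)*P(blue) + P(says blue | not blue)*P(not blue)]
Numerator = 0.6 * 0.21 = 0.126
False identification = 0.4 * 0.79 = 0.316
P = 0.126 / (0.126 + 0.316)
= 0.126 / 0.442
As percentage = 28.5


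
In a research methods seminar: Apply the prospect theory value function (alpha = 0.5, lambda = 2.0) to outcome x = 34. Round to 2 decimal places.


Since x = 34 >= 0, use v(x) = x^0.5
34^0.5 = 5.831
v(34) = 5.83


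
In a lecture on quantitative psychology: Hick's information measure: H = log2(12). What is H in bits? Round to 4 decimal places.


H = log2(n)
H = log2(12)
= 3.5850


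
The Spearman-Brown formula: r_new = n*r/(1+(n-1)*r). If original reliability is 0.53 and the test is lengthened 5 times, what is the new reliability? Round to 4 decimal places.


r_new = n*r / (1 + (n-1)*r)
Numerator = 5 * 0.53 = 2.65
Denominator = 1 + 4 * 0.53 = 3.12
r_new = 2.65 / 3.12
= 0.8494


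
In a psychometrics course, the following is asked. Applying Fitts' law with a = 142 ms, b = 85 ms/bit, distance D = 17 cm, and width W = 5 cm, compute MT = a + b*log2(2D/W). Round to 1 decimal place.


MT = 142 + 85 * log2(2*17/5)
2D/W = 6.8
log2(6.8) = 2.7655
MT = 142 + 85 * 2.7655
= 377.1 ms


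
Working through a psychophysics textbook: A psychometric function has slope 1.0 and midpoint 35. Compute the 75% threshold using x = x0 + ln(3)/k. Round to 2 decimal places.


At P = 0.75: 0.75 = 1/(1 + e^(-k*(x-x0)))
Solving: e^(-k*(x-x0)) = 1/3
x = x0 + ln(3)/k
ln(3) = 1.0986
x = 35 + 1.0986/1.0
= 35 + 1.0986
= 36.10


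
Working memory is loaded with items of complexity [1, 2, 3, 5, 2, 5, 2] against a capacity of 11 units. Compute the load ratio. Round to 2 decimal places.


Total complexity = 1 + 2 + 3 + 5 + 2 + 5 + 2 = 20
Load = total / capacity = 20 / 11
= 1.82


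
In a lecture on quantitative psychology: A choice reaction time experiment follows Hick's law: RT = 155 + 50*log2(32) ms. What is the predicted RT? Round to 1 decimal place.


RT = 155 + 50 * log2(32)
log2(32) = 5.0
RT = 155 + 50 * 5.0
= 155 + 250.0
= 405.0 ms


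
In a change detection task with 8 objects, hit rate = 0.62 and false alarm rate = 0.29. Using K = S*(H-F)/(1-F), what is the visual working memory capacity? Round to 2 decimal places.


K = S * (H - F) / (1 - F)
H - F = 0.33
1 - F = 0.71
K = 8 * 0.33 / 0.71
= 3.72


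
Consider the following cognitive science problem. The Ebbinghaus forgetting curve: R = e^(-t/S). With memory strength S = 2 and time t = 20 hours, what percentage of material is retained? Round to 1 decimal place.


R = e^(-t/S)
-t/S = -20/2 = -10.0
R = e^(-10.0) = 4.5e-05
Percentage = 4.5e-05 * 100
= 0.0


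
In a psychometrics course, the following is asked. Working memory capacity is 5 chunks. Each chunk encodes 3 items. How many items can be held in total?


Total items = chunks * items_per_chunk
= 5 * 3
= 15


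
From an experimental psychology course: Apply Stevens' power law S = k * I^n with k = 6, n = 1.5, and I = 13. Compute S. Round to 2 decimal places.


S = 6 * 13^1.5
13^1.5 = 46.8722
S = 6 * 46.8722
= 281.23


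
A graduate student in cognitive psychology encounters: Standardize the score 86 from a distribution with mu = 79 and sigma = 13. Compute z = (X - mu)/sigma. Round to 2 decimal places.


z = (X - mu) / sigma
= (86 - 79) / 13
= 7 / 13
= 0.54


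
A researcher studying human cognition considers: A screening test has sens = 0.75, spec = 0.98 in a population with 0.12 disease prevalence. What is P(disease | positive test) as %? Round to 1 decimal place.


PPV = (sens * prev) / (sens * prev + (1-spec) * (1-prev))
Numerator = 0.75 * 0.12 = 0.09
P(positive and no disease) = (1 - spec) * (1 - prev) = (1 - 0.98) * (1 - 0.12) = 0.0176
Denominator = 0.09 + 0.0176 = 0.1076
PPV = 0.09 / 0.1076 = 0.836431
As percentage = 83.6


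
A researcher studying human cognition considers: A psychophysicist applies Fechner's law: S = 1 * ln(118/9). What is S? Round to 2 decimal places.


S = 1 * ln(118/9)
I/I0 = 13.111111
ln(13.111111) = 2.5735
S = 1 * 2.5735
= 2.57


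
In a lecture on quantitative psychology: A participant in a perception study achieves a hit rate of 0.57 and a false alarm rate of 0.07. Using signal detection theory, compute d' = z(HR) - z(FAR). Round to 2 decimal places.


d' = z(HR) - z(FAR)
z(0.57) = 0.1764
z(0.07) = -1.4758
d' = 0.1764 - -1.4758
= 1.65


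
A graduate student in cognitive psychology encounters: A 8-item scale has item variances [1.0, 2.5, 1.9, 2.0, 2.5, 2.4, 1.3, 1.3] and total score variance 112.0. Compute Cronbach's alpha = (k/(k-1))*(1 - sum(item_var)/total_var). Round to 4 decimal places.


alpha = (k/(k-1)) * (1 - sum(s_i^2)/s_total^2)
sum(item variances) = 14.9
k/(k-1) = 8/7 = 1.142857
1 - 14.9/112.0 = 1 - 0.133036 = 0.866964
alpha = 1.142857 * 0.866964
= 0.9908


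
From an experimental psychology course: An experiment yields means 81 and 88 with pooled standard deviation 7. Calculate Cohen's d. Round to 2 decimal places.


Cohen's d = (M1 - M2) / S_pooled
= (81 - 88) / 7
= -7 / 7
= -1.00


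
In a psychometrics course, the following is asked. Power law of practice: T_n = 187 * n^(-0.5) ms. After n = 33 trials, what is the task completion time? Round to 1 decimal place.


T_n = 187 * 33^(-0.5)
33^(-0.5) = 0.174078
T_n = 187 * 0.174078
= 32.6 ms


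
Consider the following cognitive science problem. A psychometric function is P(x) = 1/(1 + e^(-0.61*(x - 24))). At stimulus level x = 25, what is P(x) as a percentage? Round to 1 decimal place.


P(x) = 1/(1 + e^(-0.61*(25 - 24)))
Exponent = -0.61 * 1 = -0.61
e^(-0.61) = 0.543351
P = 1/(1 + 0.543351) = 0.647941
Percentage = 64.8


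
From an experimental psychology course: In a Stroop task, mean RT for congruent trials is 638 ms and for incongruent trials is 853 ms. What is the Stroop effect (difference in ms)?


Stroop effect = RT(incongruent) - RT(congruent)
= 853 - 638
= 215 ms


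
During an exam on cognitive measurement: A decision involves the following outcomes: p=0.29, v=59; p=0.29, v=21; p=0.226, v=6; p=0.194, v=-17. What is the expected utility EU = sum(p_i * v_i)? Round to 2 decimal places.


EU = sum(p_i * v_i)
0.29 * 59 = 17.11
0.29 * 21 = 6.09
0.226 * 6 = 1.356
0.194 * -17 = -3.298
EU = 17.11 + 6.09 + 1.356 + -3.298
= 21.26


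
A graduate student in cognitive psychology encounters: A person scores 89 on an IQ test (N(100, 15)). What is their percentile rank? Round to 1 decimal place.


z = (IQ - mean) / SD
z = (89 - 100) / 15 = -0.7333
Percentile = Phi(-0.7333) * 100
Phi(-0.7333) = 0.231688
= 23.2


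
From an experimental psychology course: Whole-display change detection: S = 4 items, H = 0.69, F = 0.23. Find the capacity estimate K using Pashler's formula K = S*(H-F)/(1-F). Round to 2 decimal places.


K = S * (H - F) / (1 - F)
H - F = 0.46
1 - F = 0.77
K = 4 * 0.46 / 0.77
= 2.39


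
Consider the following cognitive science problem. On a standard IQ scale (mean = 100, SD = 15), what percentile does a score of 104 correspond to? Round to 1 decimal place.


z = (IQ - mean) / SD
z = (104 - 100) / 15 = 0.2667
Percentile = Phi(0.2667) * 100
Phi(0.2667) = 0.60515
= 60.5


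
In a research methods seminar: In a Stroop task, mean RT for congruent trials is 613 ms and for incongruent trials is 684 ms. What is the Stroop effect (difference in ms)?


Stroop effect = RT(incongruent) - RT(congruent)
= 684 - 613
= 71 ms


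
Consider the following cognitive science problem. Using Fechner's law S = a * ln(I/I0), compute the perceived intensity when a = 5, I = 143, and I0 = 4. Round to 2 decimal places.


S = 5 * ln(143/4)
I/I0 = 35.75
ln(35.75) = 3.5766
S = 5 * 3.5766
= 17.88


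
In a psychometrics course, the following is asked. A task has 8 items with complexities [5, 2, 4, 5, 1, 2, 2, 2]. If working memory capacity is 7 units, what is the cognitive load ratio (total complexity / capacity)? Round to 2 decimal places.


Total complexity = 5 + 2 + 4 + 5 + 1 + 2 + 2 + 2 = 23
Load = total / capacity = 23 / 7
= 3.29


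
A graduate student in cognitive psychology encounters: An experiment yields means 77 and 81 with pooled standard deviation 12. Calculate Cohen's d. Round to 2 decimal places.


Cohen's d = (M1 - M2) / S_pooled
= (77 - 81) / 12
= -4 / 12
= -0.33


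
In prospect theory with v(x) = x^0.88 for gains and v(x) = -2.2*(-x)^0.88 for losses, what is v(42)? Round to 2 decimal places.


Since x = 42 >= 0, use v(x) = x^0.88
42^0.88 = 26.82
v(42) = 26.82


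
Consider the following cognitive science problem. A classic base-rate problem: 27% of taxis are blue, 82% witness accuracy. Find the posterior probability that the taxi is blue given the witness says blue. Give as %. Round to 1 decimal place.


P(blue | says blue) = P(says blue | blue)*P(blue) / [P(says blue | blue)*P(blue) + P(says blue | not blue)*P(not blue)]
Numerator = 0.82 * 0.27 = 0.2214
False identification = 0.18 * 0.73 = 0.1314
P = 0.2214 / (0.2214 + 0.1314)
= 0.2214 / 0.3528
As percentage = 62.8


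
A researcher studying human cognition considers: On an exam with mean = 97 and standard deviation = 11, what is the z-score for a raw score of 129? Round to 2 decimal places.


z = (X - mu) / sigma
= (129 - 97) / 11
= 32 / 11
= 2.91


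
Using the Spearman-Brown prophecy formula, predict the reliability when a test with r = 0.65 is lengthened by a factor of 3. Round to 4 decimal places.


r_new = n*r / (1 + (n-1)*r)
Numerator = 3 * 0.65 = 1.95
Denominator = 1 + 2 * 0.65 = 2.3
r_new = 1.95 / 2.3
= 0.8478


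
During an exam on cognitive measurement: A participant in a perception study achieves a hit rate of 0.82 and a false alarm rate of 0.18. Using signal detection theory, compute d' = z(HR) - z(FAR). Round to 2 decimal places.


d' = z(HR) - z(FAR)
z(0.82) = 0.9154
z(0.18) = -0.9154
d' = 0.9154 - -0.9154
= 1.83


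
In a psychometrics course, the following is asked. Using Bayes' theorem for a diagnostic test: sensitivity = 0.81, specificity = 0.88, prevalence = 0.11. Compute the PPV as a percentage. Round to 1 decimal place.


PPV = (sens * prev) / (sens * prev + (1-spec) * (1-prev))
Numerator = 0.81 * 0.11 = 0.0891
P(positive and no disease) = (1 - spec) * (1 - prev) = (1 - 0.88) * (1 - 0.11) = 0.1068
Denominator = 0.0891 + 0.1068 = 0.1959
PPV = 0.0891 / 0.1959 = 0.454824
As percentage = 45.5


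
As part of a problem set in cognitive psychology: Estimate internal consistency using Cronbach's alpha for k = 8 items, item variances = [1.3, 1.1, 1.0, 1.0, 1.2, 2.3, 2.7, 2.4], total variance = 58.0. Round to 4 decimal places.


alpha = (k/(k-1)) * (1 - sum(s_i^2)/s_total^2)
sum(item variances) = 13.0
k/(k-1) = 8/7 = 1.142857
1 - 13.0/58.0 = 1 - 0.224138 = 0.775862
alpha = 1.142857 * 0.775862
= 0.8867


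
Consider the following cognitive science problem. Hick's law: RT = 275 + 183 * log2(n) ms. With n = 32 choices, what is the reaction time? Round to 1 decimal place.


RT = 275 + 183 * log2(32)
log2(32) = 5.0
RT = 275 + 183 * 5.0
= 275 + 915.0
= 1190.0 ms


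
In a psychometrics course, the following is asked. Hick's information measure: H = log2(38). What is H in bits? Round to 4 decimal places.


H = log2(n)
H = log2(38)
= 5.2479


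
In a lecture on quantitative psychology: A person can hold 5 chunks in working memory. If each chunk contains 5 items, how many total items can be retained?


Total items = chunks * items_per_chunk
= 5 * 5
= 25


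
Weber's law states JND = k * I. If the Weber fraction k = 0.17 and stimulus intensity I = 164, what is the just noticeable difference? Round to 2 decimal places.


JND = k * I
JND = 0.17 * 164
= 27.88


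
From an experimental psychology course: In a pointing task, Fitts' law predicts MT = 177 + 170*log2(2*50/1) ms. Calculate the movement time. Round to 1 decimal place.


MT = 177 + 170 * log2(2*50/1)
2D/W = 100.0
log2(100.0) = 6.6439
MT = 177 + 170 * 6.6439
= 1306.5 ms


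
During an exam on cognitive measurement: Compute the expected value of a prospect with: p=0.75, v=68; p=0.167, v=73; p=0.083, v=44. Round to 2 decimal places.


EU = sum(p_i * v_i)
0.75 * 68 = 51.0
0.167 * 73 = 12.191
0.083 * 44 = 3.652
EU = 51.0 + 12.191 + 3.652
= 66.84


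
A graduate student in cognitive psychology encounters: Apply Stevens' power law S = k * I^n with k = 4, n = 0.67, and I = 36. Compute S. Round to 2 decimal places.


S = 4 * 36^0.67
36^0.67 = 11.0337
S = 4 * 11.0337
= 44.13


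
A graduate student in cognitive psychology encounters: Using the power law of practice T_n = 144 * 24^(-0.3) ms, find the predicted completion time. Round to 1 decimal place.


T_n = 144 * 24^(-0.3)
24^(-0.3) = 0.385422
T_n = 144 * 0.385422
= 55.5 ms


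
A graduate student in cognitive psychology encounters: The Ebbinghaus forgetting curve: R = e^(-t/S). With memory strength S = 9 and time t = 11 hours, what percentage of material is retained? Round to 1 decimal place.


R = e^(-t/S)
-t/S = -11/9 = -1.222222
R = e^(-1.222222) = 0.294575
Percentage = 0.294575 * 100
= 29.5


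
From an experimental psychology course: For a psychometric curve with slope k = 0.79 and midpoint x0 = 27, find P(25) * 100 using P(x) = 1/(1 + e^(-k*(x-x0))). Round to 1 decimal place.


P(x) = 1/(1 + e^(-0.79*(25 - 27)))
Exponent = -0.79 * -2 = 1.58
e^(1.58) = 4.854956
P = 1/(1 + 4.854956) = 0.170795
Percentage = 17.1


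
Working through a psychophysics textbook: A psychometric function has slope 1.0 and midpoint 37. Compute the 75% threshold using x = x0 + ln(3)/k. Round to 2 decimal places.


At P = 0.75: 0.75 = 1/(1 + e^(-k*(x-x0)))
Solving: e^(-k*(x-x0)) = 1/3
x = x0 + ln(3)/k
ln(3) = 1.0986
x = 37 + 1.0986/1.0
= 37 + 1.0986
= 38.10


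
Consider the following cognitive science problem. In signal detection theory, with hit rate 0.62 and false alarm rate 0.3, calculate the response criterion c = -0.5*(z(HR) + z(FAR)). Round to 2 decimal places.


c = -0.5 * (z(HR) + z(FAR))
z(0.62) = 0.3055
z(0.3) = -0.5244
c = -0.5 * (0.3055 + -0.5244)
= -0.5 * -0.2189
= 0.11


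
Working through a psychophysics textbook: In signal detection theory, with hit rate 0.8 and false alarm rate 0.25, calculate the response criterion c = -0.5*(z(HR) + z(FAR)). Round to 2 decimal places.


c = -0.5 * (z(HR) + z(FAR))
z(0.8) = 0.8416
z(0.25) = -0.6745
c = -0.5 * (0.8416 + -0.6745)
= -0.5 * 0.1671
= -0.08


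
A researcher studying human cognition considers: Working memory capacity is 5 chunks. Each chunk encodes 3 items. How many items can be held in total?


Total items = chunks * items_per_chunk
= 5 * 3
= 15


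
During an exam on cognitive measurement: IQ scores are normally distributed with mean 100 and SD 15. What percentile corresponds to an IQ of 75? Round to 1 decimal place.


z = (IQ - mean) / SD
z = (75 - 100) / 15 = -1.6667
Percentile = Phi(-1.6667) * 100
Phi(-1.6667) = 0.047787
= 4.8


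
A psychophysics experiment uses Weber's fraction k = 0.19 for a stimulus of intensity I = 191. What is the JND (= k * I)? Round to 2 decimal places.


JND = k * I
JND = 0.19 * 191
= 36.29


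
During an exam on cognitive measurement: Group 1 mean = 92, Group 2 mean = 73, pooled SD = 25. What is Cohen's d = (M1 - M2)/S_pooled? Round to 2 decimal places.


Cohen's d = (M1 - M2) / S_pooled
= (92 - 73) / 25
= 19 / 25
= 0.76


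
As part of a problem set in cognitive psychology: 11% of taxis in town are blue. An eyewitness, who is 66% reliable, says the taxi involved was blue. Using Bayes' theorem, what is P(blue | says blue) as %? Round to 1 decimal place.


P(blue | says blue) = P(says blue | blue)*P(blue) / [P(says blue | blue)*P(blue) + P(says blue | not blue)*P(not blue)]
Numerator = 0.66 * 0.11 = 0.0726
False identification = 0.34 * 0.89 = 0.3026
P = 0.0726 / (0.0726 + 0.3026)
= 0.0726 / 0.3752
As percentage = 19.3


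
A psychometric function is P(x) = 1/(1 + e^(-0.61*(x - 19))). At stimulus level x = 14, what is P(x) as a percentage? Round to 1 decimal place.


P(x) = 1/(1 + e^(-0.61*(14 - 19)))
Exponent = -0.61 * -5 = 3.05
e^(3.05) = 21.115344
P = 1/(1 + 21.115344) = 0.045217
Percentage = 4.5


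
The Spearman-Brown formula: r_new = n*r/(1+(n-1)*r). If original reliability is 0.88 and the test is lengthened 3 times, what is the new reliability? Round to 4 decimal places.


r_new = n*r / (1 + (n-1)*r)
Numerator = 3 * 0.88 = 2.64
Denominator = 1 + 2 * 0.88 = 2.76
r_new = 2.64 / 2.76
= 0.9565


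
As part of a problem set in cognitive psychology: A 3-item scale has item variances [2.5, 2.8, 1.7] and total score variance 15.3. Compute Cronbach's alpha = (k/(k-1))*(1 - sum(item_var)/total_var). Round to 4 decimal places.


alpha = (k/(k-1)) * (1 - sum(s_i^2)/s_total^2)
sum(item variances) = 7.0
k/(k-1) = 3/2 = 1.5
1 - 7.0/15.3 = 1 - 0.457516 = 0.542484
alpha = 1.5 * 0.542484
= 0.8137


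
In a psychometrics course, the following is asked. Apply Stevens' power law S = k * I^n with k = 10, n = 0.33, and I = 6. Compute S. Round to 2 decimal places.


S = 10 * 6^0.33
6^0.33 = 1.8063
S = 10 * 1.8063
= 18.06


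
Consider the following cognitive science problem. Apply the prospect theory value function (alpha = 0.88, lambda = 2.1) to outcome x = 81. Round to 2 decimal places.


Since x = 81 >= 0, use v(x) = x^0.88
81^0.88 = 47.8043
v(81) = 47.80


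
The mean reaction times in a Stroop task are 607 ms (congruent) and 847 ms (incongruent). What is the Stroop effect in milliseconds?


Stroop effect = RT(incongruent) - RT(congruent)
= 847 - 607
= 240 ms
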